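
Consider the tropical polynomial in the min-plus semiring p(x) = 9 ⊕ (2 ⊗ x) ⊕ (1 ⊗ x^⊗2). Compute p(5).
p(5) = 7

A tropical monomial a ⊗ x^⊗i evaluates to a + i · x. Evaluating each term at x = 5:
  Term 0 contributes 9 + 0 · 5 = 9
  Term 1 contributes 2 + 1 · 5 = 7
  Term 2 contributes 1 + 2 · 5 = 11
p(5) = ⊕ of these = min[9, 7, 11] = 7.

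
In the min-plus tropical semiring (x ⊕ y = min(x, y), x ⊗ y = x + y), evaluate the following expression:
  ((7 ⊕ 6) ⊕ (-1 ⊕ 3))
((7 ⊕ 6) ⊕ (-1 ⊕ 3)) = -1

Expand innermost to outermost. Recall ⊕ takes the minimum of its arguments and ⊗ takes their sum. Working out the expression ((7 ⊕ 6) ⊕ (-1 ⊕ 3)) gives -1.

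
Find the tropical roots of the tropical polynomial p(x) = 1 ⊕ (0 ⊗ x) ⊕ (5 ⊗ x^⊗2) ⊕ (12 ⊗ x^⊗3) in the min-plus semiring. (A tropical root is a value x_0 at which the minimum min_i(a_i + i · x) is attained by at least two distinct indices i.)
Roots: {-7, -5, 1}

Each tropical root is a break point of the lower envelope of the lines y = a_i + i · x (there are 4 lines, with slopes 0, 1, ..., 3). Only the lines that attain the minimum somewhere contribute to roots; other lines are dominated. Here the surviving (envelope) indices are i = 3, i = 2, i = 1, i = 0.
Intersections between consecutive envelope lines give the roots: for adjacent envelope indices i < j the intersection is x = (a_i − a_j) / (j − i). Reading off the sorted break points: {-7, -5, 1}.
Verification: at each break x_0, at least two indices attain the minimum of min_i(a_i + i · x_0).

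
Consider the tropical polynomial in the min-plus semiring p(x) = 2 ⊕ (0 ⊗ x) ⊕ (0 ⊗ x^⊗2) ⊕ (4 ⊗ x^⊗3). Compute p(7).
p(7) = 2

A tropical monomial a ⊗ x^⊗i evaluates to a + i · x. Evaluating each term at x = 7:
  Term 0 contributes 2 + 0 · 7 = 2
  Term 1 contributes 0 + 1 · 7 = 7
  Term 2 contributes 0 + 2 · 7 = 14
  Term 3 contributes 4 + 3 · 7 = 25
p(7) = ⊕ of these = min[2, 7, 14, 25] = 2.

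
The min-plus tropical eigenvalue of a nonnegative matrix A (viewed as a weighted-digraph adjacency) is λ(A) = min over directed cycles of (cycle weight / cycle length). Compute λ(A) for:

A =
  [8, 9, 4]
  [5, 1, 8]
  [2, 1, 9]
λ(A) = 1

Enumerate directed cycles and compute their means (weight / length). Sample:
  cycle 0 → 0: weight = 8, length = 1, mean = 8/1 ≈ 8.000
  cycle 1 → 1: weight = 1, length = 1, mean = 1/1 ≈ 1.000
  cycle 2 → 2: weight = 9, length = 1, mean = 9/1 ≈ 9.000
  cycle 0 → 1 → 0: weight = 14, length = 2, mean = 14/2 ≈ 7.000
  cycle 0 → 2 → 0: weight = 6, length = 2, mean = 6/2 ≈ 3.000
  cycle 1 → 0 → 1: weight = 14, length = 2, mean = 14/2 ≈ 7.000
Minimum mean = 1.000, attained e.g. along the cycle 1 → 1 with weight 1 and length 1. So λ(A) = 1/1 = 1.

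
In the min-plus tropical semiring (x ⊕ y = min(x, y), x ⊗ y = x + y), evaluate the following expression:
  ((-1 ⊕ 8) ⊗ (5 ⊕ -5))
((-1 ⊕ 8) ⊗ (5 ⊕ -5)) = -6

Expand innermost to outermost. Recall ⊕ takes the minimum of its arguments and ⊗ takes their sum. Working out the expression ((-1 ⊕ 8) ⊗ (5 ⊕ -5)) gives -6.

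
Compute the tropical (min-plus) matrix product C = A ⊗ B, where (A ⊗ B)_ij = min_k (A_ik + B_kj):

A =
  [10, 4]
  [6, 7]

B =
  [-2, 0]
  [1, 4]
A ⊗ B =
  [5, 8]
  [4, 6]

Apply the min-plus product entry-by-entry:
  C[0][0] = min over k of (A[0][0] + B[0][0] = 10 + -2 = 8, A[0][1] + B[1][0] = 4 + 1 = 5) = 5 (attained at k = 1)
  C[0][1] = min over k of (A[0][0] + B[0][1] = 10 + 0 = 10, A[0][1] + B[1][1] = 4 + 4 = 8) = 8 (attained at k = 1)
  C[1][0] = min over k of (A[1][0] + B[0][0] = 6 + -2 = 4, A[1][1] + B[1][0] = 7 + 1 = 8) = 4 (attained at k = 0)
  C[1][1] = min over k of (A[1][0] + B[0][1] = 6 + 0 = 6, A[1][1] + B[1][1] = 7 + 4 = 11) = 6 (attained at k = 0)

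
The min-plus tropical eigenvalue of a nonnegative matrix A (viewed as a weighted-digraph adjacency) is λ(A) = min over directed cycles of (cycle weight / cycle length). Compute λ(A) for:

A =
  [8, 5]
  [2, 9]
λ(A) = 7/2

Enumerate directed cycles and compute their means (weight / length). Sample:
  cycle 0 → 0: weight = 8, length = 1, mean = 8/1 ≈ 8.000
  cycle 1 → 1: weight = 9, length = 1, mean = 9/1 ≈ 9.000
  cycle 0 → 1 → 0: weight = 7, length = 2, mean = 7/2 ≈ 3.500
  cycle 1 → 0 → 1: weight = 7, length = 2, mean = 7/2 ≈ 3.500
Minimum mean = 3.500, attained e.g. along the cycle 0 → 1 → 0 with weight 7 and length 2. So λ(A) = 7/2 = 7/2.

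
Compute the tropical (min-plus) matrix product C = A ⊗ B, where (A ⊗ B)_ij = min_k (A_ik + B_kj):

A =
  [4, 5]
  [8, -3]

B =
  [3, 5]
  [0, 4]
A ⊗ B =
  [5, 9]
  [-3, 1]

Apply the min-plus product entry-by-entry:
  C[0][0] = min over k of (A[0][0] + B[0][0] = 4 + 3 = 7, A[0][1] + B[1][0] = 5 + 0 = 5) = 5 (attained at k = 1)
  C[0][1] = min over k of (A[0][0] + B[0][1] = 4 + 5 = 9, A[0][1] + B[1][1] = 5 + 4 = 9) = 9 (attained at k = 0)
  C[1][0] = min over k of (A[1][0] + B[0][0] = 8 + 3 = 11, A[1][1] + B[1][0] = -3 + 0 = -3) = -3 (attained at k = 1)
  C[1][1] = min over k of (A[1][0] + B[0][1] = 8 + 5 = 13, A[1][1] + B[1][1] = -3 + 4 = 1) = 1 (attained at k = 1)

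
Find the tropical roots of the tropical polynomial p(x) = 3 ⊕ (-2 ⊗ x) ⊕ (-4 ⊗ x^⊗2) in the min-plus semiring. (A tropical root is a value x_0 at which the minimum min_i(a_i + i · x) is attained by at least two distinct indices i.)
Roots: {2, 5}

Each tropical root is a break point of the lower envelope of the lines y = a_i + i · x (there are 3 lines, with slopes 0, 1, ..., 2). Only the lines that attain the minimum somewhere contribute to roots; other lines are dominated. Here the surviving (envelope) indices are i = 2, i = 1, i = 0.
Intersections between consecutive envelope lines give the roots: for adjacent envelope indices i < j the intersection is x = (a_i − a_j) / (j − i). Reading off the sorted break points: {2, 5}.
Verification: at each break x_0, at least two indices attain the minimum of min_i(a_i + i · x_0).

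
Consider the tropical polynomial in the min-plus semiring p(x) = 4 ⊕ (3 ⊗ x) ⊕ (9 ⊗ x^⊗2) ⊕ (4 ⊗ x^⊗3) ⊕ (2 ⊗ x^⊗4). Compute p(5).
p(5) = 4

A tropical monomial a ⊗ x^⊗i evaluates to a + i · x. Evaluating each term at x = 5:
  Term 0 contributes 4 + 0 · 5 = 4
  Term 1 contributes 3 + 1 · 5 = 8
  Term 2 contributes 9 + 2 · 5 = 19
  Term 3 contributes 4 + 3 · 5 = 19
  Term 4 contributes 2 + 4 · 5 = 22
p(5) = ⊕ of these = min[4, 8, 19, 19, 22] = 4.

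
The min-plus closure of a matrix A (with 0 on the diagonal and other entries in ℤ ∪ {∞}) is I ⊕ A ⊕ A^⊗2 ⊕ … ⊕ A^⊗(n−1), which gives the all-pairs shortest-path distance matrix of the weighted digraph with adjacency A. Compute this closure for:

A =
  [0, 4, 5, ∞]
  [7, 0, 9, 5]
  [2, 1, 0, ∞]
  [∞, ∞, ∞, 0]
Closure =
  [0, 4, 5, 9]
  [7, 0, 9, 5]
  [2, 1, 0, 6]
  [∞, ∞, ∞, 0]

This is the Floyd-Warshall all-pairs shortest-path computation. For each intermediate vertex k = 0, 1, …, 3, update dist[i][j] ← min(dist[i][j], dist[i][k] + dist[k][j]). The final matrix gives, for each (i, j), the minimum total weight of any directed path from i to j (possibly empty when i = j).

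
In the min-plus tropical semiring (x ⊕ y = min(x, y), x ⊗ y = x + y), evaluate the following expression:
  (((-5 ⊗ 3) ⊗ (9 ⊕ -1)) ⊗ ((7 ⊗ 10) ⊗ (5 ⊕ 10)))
(((-5 ⊗ 3) ⊗ (9 ⊕ -1)) ⊗ ((7 ⊗ 10) ⊗ (5 ⊕ 10))) = 19

Expand innermost to outermost. Recall ⊕ takes the minimum of its arguments and ⊗ takes their sum. Working out the expression (((-5 ⊗ 3) ⊗ (9 ⊕ -1)) ⊗ ((7 ⊗ 10) ⊗ (5 ⊕ 10))) gives 19.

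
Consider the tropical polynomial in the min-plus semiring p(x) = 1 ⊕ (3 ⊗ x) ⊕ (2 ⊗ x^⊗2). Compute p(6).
p(6) = 1

A tropical monomial a ⊗ x^⊗i evaluates to a + i · x. Evaluating each term at x = 6:
  Term 0 contributes 1 + 0 · 6 = 1
  Term 1 contributes 3 + 1 · 6 = 9
  Term 2 contributes 2 + 2 · 6 = 14
p(6) = ⊕ of these = min[1, 9, 14] = 1.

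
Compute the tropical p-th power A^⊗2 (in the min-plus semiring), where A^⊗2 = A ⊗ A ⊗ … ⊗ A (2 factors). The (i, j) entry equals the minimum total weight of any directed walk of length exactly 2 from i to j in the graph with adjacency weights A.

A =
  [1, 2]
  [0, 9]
A^⊗2 =
  [2, 3]
  [1, 2]

Each entry (A^⊗2)_ij equals the minimum over all length-2 walks i = v_0 → v_1 → … → v_2 = j of Σ_t A[v_t][v_{t+1}]. For example, for (i, j) = (0, 1) we minimise over 2 possible intermediate vertex sequences; the minimum is 3, attained along the walk 0 → 0 → 1.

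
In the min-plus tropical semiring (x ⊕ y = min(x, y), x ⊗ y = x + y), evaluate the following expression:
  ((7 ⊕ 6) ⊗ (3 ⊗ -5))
((7 ⊕ 6) ⊗ (3 ⊗ -5)) = 4

Expand innermost to outermost. Recall ⊕ takes the minimum of its arguments and ⊗ takes their sum. Working out the expression ((7 ⊕ 6) ⊗ (3 ⊗ -5)) gives 4.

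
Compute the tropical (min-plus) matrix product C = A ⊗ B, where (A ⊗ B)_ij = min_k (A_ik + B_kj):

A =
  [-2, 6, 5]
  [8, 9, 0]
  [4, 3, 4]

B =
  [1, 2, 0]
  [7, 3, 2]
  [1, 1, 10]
A ⊗ B =
  [-1, 0, -2]
  [1, 1, 8]
  [5, 5, 4]

Apply the min-plus product entry-by-entry:
  C[0][0] = min over k of (A[0][0] + B[0][0] = -2 + 1 = -1, A[0][1] + B[1][0] = 6 + 7 = 13, A[0][2] + B[2][0] = 5 + 1 = 6) = -1 (attained at k = 0)
  C[0][1] = min over k of (A[0][0] + B[0][1] = -2 + 2 = 0, A[0][1] + B[1][1] = 6 + 3 = 9, A[0][2] + B[2][1] = 5 + 1 = 6) = 0 (attained at k = 0)
  C[0][2] = min over k of (A[0][0] + B[0][2] = -2 + 0 = -2, A[0][1] + B[1][2] = 6 + 2 = 8, A[0][2] + B[2][2] = 5 + 10 = 15) = -2 (attained at k = 0)
  C[1][0] = min over k of (A[1][0] + B[0][0] = 8 + 1 = 9, A[1][1] + B[1][0] = 9 + 7 = 16, A[1][2] + B[2][0] = 0 + 1 = 1) = 1 (attained at k = 2)
  C[1][1] = min over k of (A[1][0] + B[0][1] = 8 + 2 = 10, A[1][1] + B[1][1] = 9 + 3 = 12, A[1][2] + B[2][1] = 0 + 1 = 1) = 1 (attained at k = 2)
  C[1][2] = min over k of (A[1][0] + B[0][2] = 8 + 0 = 8, A[1][1] + B[1][2] = 9 + 2 = 11, A[1][2] + B[2][2] = 0 + 10 = 10) = 8 (attained at k = 0)
  C[2][0] = min over k of (A[2][0] + B[0][0] = 4 + 1 = 5, A[2][1] + B[1][0] = 3 + 7 = 10, A[2][2] + B[2][0] = 4 + 1 = 5) = 5 (attained at k = 0)
  C[2][1] = min over k of (A[2][0] + B[0][1] = 4 + 2 = 6, A[2][1] + B[1][1] = 3 + 3 = 6, A[2][2] + B[2][1] = 4 + 1 = 5) = 5 (attained at k = 2)
  C[2][2] = min over k of (A[2][0] + B[0][2] = 4 + 0 = 4, A[2][1] + B[1][2] = 3 + 2 = 5, A[2][2] + B[2][2] = 4 + 10 = 14) = 4 (attained at k = 0)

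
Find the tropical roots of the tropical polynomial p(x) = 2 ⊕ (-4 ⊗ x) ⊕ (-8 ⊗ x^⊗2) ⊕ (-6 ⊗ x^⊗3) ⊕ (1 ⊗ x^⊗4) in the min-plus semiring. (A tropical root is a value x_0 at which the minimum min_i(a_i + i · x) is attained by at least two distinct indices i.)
Roots: {-7, -2, 4, 6}

Each tropical root is a break point of the lower envelope of the lines y = a_i + i · x (there are 5 lines, with slopes 0, 1, ..., 4). Only the lines that attain the minimum somewhere contribute to roots; other lines are dominated. Here the surviving (envelope) indices are i = 4, i = 3, i = 2, i = 1, i = 0.
Intersections between consecutive envelope lines give the roots: for adjacent envelope indices i < j the intersection is x = (a_i − a_j) / (j − i). Reading off the sorted break points: {-7, -2, 4, 6}.
Verification: at each break x_0, at least two indices attain the minimum of min_i(a_i + i · x_0).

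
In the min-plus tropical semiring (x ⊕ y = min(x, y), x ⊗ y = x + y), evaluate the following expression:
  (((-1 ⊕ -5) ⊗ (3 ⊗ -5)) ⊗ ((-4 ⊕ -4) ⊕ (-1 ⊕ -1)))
(((-1 ⊕ -5) ⊗ (3 ⊗ -5)) ⊗ ((-4 ⊕ -4) ⊕ (-1 ⊕ -1))) = -11

Expand innermost to outermost. Recall ⊕ takes the minimum of its arguments and ⊗ takes their sum. Working out the expression (((-1 ⊕ -5) ⊗ (3 ⊗ -5)) ⊗ ((-4 ⊕ -4) ⊕ (-1 ⊕ -1))) gives -11.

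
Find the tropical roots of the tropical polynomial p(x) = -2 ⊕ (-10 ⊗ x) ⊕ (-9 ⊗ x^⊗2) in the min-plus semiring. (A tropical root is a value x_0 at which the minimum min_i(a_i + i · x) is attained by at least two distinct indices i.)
Roots: {-1, 8}

Each tropical root is a break point of the lower envelope of the lines y = a_i + i · x (there are 3 lines, with slopes 0, 1, ..., 2). Only the lines that attain the minimum somewhere contribute to roots; other lines are dominated. Here the surviving (envelope) indices are i = 2, i = 1, i = 0.
Intersections between consecutive envelope lines give the roots: for adjacent envelope indices i < j the intersection is x = (a_i − a_j) / (j − i). Reading off the sorted break points: {-1, 8}.
Verification: at each break x_0, at least two indices attain the minimum of min_i(a_i + i · x_0).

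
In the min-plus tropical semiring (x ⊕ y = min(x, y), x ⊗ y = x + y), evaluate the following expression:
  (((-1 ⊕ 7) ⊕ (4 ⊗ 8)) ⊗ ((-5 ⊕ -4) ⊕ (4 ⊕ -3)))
(((-1 ⊕ 7) ⊕ (4 ⊗ 8)) ⊗ ((-5 ⊕ -4) ⊕ (4 ⊕ -3))) = -6

Expand innermost to outermost. Recall ⊕ takes the minimum of its arguments and ⊗ takes their sum. Working out the expression (((-1 ⊕ 7) ⊕ (4 ⊗ 8)) ⊗ ((-5 ⊕ -4) ⊕ (4 ⊕ -3))) gives -6.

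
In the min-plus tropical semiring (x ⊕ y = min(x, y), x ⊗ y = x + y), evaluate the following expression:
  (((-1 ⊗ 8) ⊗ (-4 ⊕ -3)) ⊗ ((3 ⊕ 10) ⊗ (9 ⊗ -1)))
(((-1 ⊗ 8) ⊗ (-4 ⊕ -3)) ⊗ ((3 ⊕ 10) ⊗ (9 ⊗ -1))) = 14

Expand innermost to outermost. Recall ⊕ takes the minimum of its arguments and ⊗ takes their sum. Working out the expression (((-1 ⊗ 8) ⊗ (-4 ⊕ -3)) ⊗ ((3 ⊕ 10) ⊗ (9 ⊗ -1))) gives 14.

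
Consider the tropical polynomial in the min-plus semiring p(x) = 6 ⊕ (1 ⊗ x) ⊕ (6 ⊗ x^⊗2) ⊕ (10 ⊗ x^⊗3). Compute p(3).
p(3) = 4

A tropical monomial a ⊗ x^⊗i evaluates to a + i · x. Evaluating each term at x = 3:
  Term 0 contributes 6 + 0 · 3 = 6
  Term 1 contributes 1 + 1 · 3 = 4
  Term 2 contributes 6 + 2 · 3 = 12
  Term 3 contributes 10 + 3 · 3 = 19
p(3) = ⊕ of these = min[6, 4, 12, 19] = 4.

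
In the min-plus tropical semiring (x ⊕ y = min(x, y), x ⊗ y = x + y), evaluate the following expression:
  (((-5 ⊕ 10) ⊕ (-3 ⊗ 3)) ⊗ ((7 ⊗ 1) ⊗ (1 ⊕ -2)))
(((-5 ⊕ 10) ⊕ (-3 ⊗ 3)) ⊗ ((7 ⊗ 1) ⊗ (1 ⊕ -2))) = 1

Expand innermost to outermost. Recall ⊕ takes the minimum of its arguments and ⊗ takes their sum. Working out the expression (((-5 ⊕ 10) ⊕ (-3 ⊗ 3)) ⊗ ((7 ⊗ 1) ⊗ (1 ⊕ -2))) gives 1.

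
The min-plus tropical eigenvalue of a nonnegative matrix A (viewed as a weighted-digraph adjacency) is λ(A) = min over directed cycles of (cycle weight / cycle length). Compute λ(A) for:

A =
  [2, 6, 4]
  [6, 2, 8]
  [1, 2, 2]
λ(A) = 2

Enumerate directed cycles and compute their means (weight / length). Sample:
  cycle 0 → 0: weight = 2, length = 1, mean = 2/1 ≈ 2.000
  cycle 1 → 1: weight = 2, length = 1, mean = 2/1 ≈ 2.000
  cycle 2 → 2: weight = 2, length = 1, mean = 2/1 ≈ 2.000
  cycle 0 → 1 → 0: weight = 12, length = 2, mean = 12/2 ≈ 6.000
  cycle 0 → 2 → 0: weight = 5, length = 2, mean = 5/2 ≈ 2.500
  cycle 1 → 0 → 1: weight = 12, length = 2, mean = 12/2 ≈ 6.000
Minimum mean = 2.000, attained e.g. along the cycle 0 → 0 with weight 2 and length 1. So λ(A) = 2/1 = 2.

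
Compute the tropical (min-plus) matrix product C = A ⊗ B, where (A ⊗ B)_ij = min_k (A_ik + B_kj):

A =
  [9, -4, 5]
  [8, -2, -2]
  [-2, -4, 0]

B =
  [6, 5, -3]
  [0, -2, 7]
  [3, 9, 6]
A ⊗ B =
  [-4, -6, 3]
  [-2, -4, 4]
  [-4, -6, -5]

Apply the min-plus product entry-by-entry:
  C[0][0] = min over k of (A[0][0] + B[0][0] = 9 + 6 = 15, A[0][1] + B[1][0] = -4 + 0 = -4, A[0][2] + B[2][0] = 5 + 3 = 8) = -4 (attained at k = 1)
  C[0][1] = min over k of (A[0][0] + B[0][1] = 9 + 5 = 14, A[0][1] + B[1][1] = -4 + -2 = -6, A[0][2] + B[2][1] = 5 + 9 = 14) = -6 (attained at k = 1)
  C[0][2] = min over k of (A[0][0] + B[0][2] = 9 + -3 = 6, A[0][1] + B[1][2] = -4 + 7 = 3, A[0][2] + B[2][2] = 5 + 6 = 11) = 3 (attained at k = 1)
  C[1][0] = min over k of (A[1][0] + B[0][0] = 8 + 6 = 14, A[1][1] + B[1][0] = -2 + 0 = -2, A[1][2] + B[2][0] = -2 + 3 = 1) = -2 (attained at k = 1)
  C[1][1] = min over k of (A[1][0] + B[0][1] = 8 + 5 = 13, A[1][1] + B[1][1] = -2 + -2 = -4, A[1][2] + B[2][1] = -2 + 9 = 7) = -4 (attained at k = 1)
  C[1][2] = min over k of (A[1][0] + B[0][2] = 8 + -3 = 5, A[1][1] + B[1][2] = -2 + 7 = 5, A[1][2] + B[2][2] = -2 + 6 = 4) = 4 (attained at k = 2)
  C[2][0] = min over k of (A[2][0] + B[0][0] = -2 + 6 = 4, A[2][1] + B[1][0] = -4 + 0 = -4, A[2][2] + B[2][0] = 0 + 3 = 3) = -4 (attained at k = 1)
  C[2][1] = min over k of (A[2][0] + B[0][1] = -2 + 5 = 3, A[2][1] + B[1][1] = -4 + -2 = -6, A[2][2] + B[2][1] = 0 + 9 = 9) = -6 (attained at k = 1)
  C[2][2] = min over k of (A[2][0] + B[0][2] = -2 + -3 = -5, A[2][1] + B[1][2] = -4 + 7 = 3, A[2][2] + B[2][2] = 0 + 6 = 6) = -5 (attained at k = 0)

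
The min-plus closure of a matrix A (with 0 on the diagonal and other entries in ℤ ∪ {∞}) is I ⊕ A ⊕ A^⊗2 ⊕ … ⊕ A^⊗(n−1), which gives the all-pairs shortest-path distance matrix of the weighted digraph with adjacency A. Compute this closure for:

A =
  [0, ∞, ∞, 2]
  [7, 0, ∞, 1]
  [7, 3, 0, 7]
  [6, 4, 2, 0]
Closure =
  [0, 6, 4, 2]
  [7, 0, 3, 1]
  [7, 3, 0, 4]
  [6, 4, 2, 0]

This is the Floyd-Warshall all-pairs shortest-path computation. For each intermediate vertex k = 0, 1, …, 3, update dist[i][j] ← min(dist[i][j], dist[i][k] + dist[k][j]). The final matrix gives, for each (i, j), the minimum total weight of any directed path from i to j (possibly empty when i = j).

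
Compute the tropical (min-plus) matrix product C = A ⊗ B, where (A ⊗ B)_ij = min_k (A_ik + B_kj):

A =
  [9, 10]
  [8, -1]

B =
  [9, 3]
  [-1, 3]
A ⊗ B =
  [9, 12]
  [-2, 2]

Apply the min-plus product entry-by-entry:
  C[0][0] = min over k of (A[0][0] + B[0][0] = 9 + 9 = 18, A[0][1] + B[1][0] = 10 + -1 = 9) = 9 (attained at k = 1)
  C[0][1] = min over k of (A[0][0] + B[0][1] = 9 + 3 = 12, A[0][1] + B[1][1] = 10 + 3 = 13) = 12 (attained at k = 0)
  C[1][0] = min over k of (A[1][0] + B[0][0] = 8 + 9 = 17, A[1][1] + B[1][0] = -1 + -1 = -2) = -2 (attained at k = 1)
  C[1][1] = min over k of (A[1][0] + B[0][1] = 8 + 3 = 11, A[1][1] + B[1][1] = -1 + 3 = 2) = 2 (attained at k = 1)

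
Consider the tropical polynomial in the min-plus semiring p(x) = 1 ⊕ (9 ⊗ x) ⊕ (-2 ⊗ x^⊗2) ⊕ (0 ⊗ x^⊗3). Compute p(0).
p(0) = -2

A tropical monomial a ⊗ x^⊗i evaluates to a + i · x. Evaluating each term at x = 0:
  Term 0 contributes 1 + 0 · 0 = 1
  Term 1 contributes 9 + 1 · 0 = 9
  Term 2 contributes -2 + 2 · 0 = -2
  Term 3 contributes 0 + 3 · 0 = 0
p(0) = ⊕ of these = min[1, 9, -2, 0] = -2.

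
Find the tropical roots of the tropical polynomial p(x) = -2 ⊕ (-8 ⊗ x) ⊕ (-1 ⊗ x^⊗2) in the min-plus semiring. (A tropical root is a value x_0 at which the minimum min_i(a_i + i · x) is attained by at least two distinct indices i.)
Roots: {-7, 6}

Each tropical root is a break point of the lower envelope of the lines y = a_i + i · x (there are 3 lines, with slopes 0, 1, ..., 2). Only the lines that attain the minimum somewhere contribute to roots; other lines are dominated. Here the surviving (envelope) indices are i = 2, i = 1, i = 0.
Intersections between consecutive envelope lines give the roots: for adjacent envelope indices i < j the intersection is x = (a_i − a_j) / (j − i). Reading off the sorted break points: {-7, 6}.
Verification: at each break x_0, at least two indices attain the minimum of min_i(a_i + i · x_0).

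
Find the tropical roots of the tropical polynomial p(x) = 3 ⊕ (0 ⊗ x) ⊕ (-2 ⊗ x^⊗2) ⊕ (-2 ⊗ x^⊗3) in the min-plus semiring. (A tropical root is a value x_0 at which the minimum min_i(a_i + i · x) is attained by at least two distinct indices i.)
Roots: {0, 2, 3}

Each tropical root is a break point of the lower envelope of the lines y = a_i + i · x (there are 4 lines, with slopes 0, 1, ..., 3). Only the lines that attain the minimum somewhere contribute to roots; other lines are dominated. Here the surviving (envelope) indices are i = 3, i = 2, i = 1, i = 0.
Intersections between consecutive envelope lines give the roots: for adjacent envelope indices i < j the intersection is x = (a_i − a_j) / (j − i). Reading off the sorted break points: {0, 2, 3}.
Verification: at each break x_0, at least two indices attain the minimum of min_i(a_i + i · x_0).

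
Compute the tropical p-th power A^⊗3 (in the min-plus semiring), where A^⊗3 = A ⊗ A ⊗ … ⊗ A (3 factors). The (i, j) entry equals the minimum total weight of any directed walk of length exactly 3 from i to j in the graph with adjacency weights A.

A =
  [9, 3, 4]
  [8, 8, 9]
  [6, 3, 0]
A^⊗3 =
  [10, 7, 4]
  [15, 12, 9]
  [6, 3, 0]

Each entry (A^⊗3)_ij equals the minimum over all length-3 walks i = v_0 → v_1 → … → v_3 = j of Σ_t A[v_t][v_{t+1}]. For example, for (i, j) = (0, 2) we minimise over 9 possible intermediate vertex sequences; the minimum is 4, attained along the walk 0 → 2 → 2 → 2.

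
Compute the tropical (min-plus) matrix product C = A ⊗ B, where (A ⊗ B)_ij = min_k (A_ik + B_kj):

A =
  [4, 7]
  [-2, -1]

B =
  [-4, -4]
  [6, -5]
A ⊗ B =
  [0, 0]
  [-6, -6]

Apply the min-plus product entry-by-entry:
  C[0][0] = min over k of (A[0][0] + B[0][0] = 4 + -4 = 0, A[0][1] + B[1][0] = 7 + 6 = 13) = 0 (attained at k = 0)
  C[0][1] = min over k of (A[0][0] + B[0][1] = 4 + -4 = 0, A[0][1] + B[1][1] = 7 + -5 = 2) = 0 (attained at k = 0)
  C[1][0] = min over k of (A[1][0] + B[0][0] = -2 + -4 = -6, A[1][1] + B[1][0] = -1 + 6 = 5) = -6 (attained at k = 0)
  C[1][1] = min over k of (A[1][0] + B[0][1] = -2 + -4 = -6, A[1][1] + B[1][1] = -1 + -5 = -6) = -6 (attained at k = 0)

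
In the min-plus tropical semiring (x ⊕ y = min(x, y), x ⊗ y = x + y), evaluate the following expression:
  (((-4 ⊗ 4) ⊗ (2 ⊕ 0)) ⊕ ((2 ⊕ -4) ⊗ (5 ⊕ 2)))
(((-4 ⊗ 4) ⊗ (2 ⊕ 0)) ⊕ ((2 ⊕ -4) ⊗ (5 ⊕ 2))) = -2

Expand innermost to outermost. Recall ⊕ takes the minimum of its arguments and ⊗ takes their sum. Working out the expression (((-4 ⊗ 4) ⊗ (2 ⊕ 0)) ⊕ ((2 ⊕ -4) ⊗ (5 ⊕ 2))) gives -2.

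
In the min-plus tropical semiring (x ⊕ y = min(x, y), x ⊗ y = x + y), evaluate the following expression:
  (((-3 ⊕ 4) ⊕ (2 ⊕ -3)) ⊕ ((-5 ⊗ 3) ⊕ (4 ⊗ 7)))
(((-3 ⊕ 4) ⊕ (2 ⊕ -3)) ⊕ ((-5 ⊗ 3) ⊕ (4 ⊗ 7))) = -3

Expand innermost to outermost. Recall ⊕ takes the minimum of its arguments and ⊗ takes their sum. Working out the expression (((-3 ⊕ 4) ⊕ (2 ⊕ -3)) ⊕ ((-5 ⊗ 3) ⊕ (4 ⊗ 7))) gives -3.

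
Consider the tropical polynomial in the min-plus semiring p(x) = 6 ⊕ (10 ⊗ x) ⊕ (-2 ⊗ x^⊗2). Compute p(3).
p(3) = 4

A tropical monomial a ⊗ x^⊗i evaluates to a + i · x. Evaluating each term at x = 3:
  Term 0 contributes 6 + 0 · 3 = 6
  Term 1 contributes 10 + 1 · 3 = 13
  Term 2 contributes -2 + 2 · 3 = 4
p(3) = ⊕ of these = min[6, 13, 4] = 4.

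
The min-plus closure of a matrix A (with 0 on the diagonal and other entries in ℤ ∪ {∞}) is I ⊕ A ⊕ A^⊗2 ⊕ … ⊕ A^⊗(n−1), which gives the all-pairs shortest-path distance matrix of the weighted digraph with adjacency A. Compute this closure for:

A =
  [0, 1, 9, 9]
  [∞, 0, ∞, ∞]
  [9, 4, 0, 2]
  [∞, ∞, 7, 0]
Closure =
  [0, 1, 9, 9]
  [∞, 0, ∞, ∞]
  [9, 4, 0, 2]
  [16, 11, 7, 0]

This is the Floyd-Warshall all-pairs shortest-path computation. For each intermediate vertex k = 0, 1, …, 3, update dist[i][j] ← min(dist[i][j], dist[i][k] + dist[k][j]). The final matrix gives, for each (i, j), the minimum total weight of any directed path from i to j (possibly empty when i = j).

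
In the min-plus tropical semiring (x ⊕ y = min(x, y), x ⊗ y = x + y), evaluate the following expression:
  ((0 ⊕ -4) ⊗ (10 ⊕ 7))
((0 ⊕ -4) ⊗ (10 ⊕ 7)) = 3

Expand innermost to outermost. Recall ⊕ takes the minimum of its arguments and ⊗ takes their sum. Working out the expression ((0 ⊕ -4) ⊗ (10 ⊕ 7)) gives 3.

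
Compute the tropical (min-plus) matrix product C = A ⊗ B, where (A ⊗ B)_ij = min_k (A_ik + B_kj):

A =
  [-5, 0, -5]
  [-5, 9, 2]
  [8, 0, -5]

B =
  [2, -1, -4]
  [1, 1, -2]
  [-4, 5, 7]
A ⊗ B =
  [-9, -6, -9]
  [-3, -6, -9]
  [-9, 0, -2]

Apply the min-plus product entry-by-entry:
  C[0][0] = min over k of (A[0][0] + B[0][0] = -5 + 2 = -3, A[0][1] + B[1][0] = 0 + 1 = 1, A[0][2] + B[2][0] = -5 + -4 = -9) = -9 (attained at k = 2)
  C[0][1] = min over k of (A[0][0] + B[0][1] = -5 + -1 = -6, A[0][1] + B[1][1] = 0 + 1 = 1, A[0][2] + B[2][1] = -5 + 5 = 0) = -6 (attained at k = 0)
  C[0][2] = min over k of (A[0][0] + B[0][2] = -5 + -4 = -9, A[0][1] + B[1][2] = 0 + -2 = -2, A[0][2] + B[2][2] = -5 + 7 = 2) = -9 (attained at k = 0)
  C[1][0] = min over k of (A[1][0] + B[0][0] = -5 + 2 = -3, A[1][1] + B[1][0] = 9 + 1 = 10, A[1][2] + B[2][0] = 2 + -4 = -2) = -3 (attained at k = 0)
  C[1][1] = min over k of (A[1][0] + B[0][1] = -5 + -1 = -6, A[1][1] + B[1][1] = 9 + 1 = 10, A[1][2] + B[2][1] = 2 + 5 = 7) = -6 (attained at k = 0)
  C[1][2] = min over k of (A[1][0] + B[0][2] = -5 + -4 = -9, A[1][1] + B[1][2] = 9 + -2 = 7, A[1][2] + B[2][2] = 2 + 7 = 9) = -9 (attained at k = 0)
  C[2][0] = min over k of (A[2][0] + B[0][0] = 8 + 2 = 10, A[2][1] + B[1][0] = 0 + 1 = 1, A[2][2] + B[2][0] = -5 + -4 = -9) = -9 (attained at k = 2)
  C[2][1] = min over k of (A[2][0] + B[0][1] = 8 + -1 = 7, A[2][1] + B[1][1] = 0 + 1 = 1, A[2][2] + B[2][1] = -5 + 5 = 0) = 0 (attained at k = 2)
  C[2][2] = min over k of (A[2][0] + B[0][2] = 8 + -4 = 4, A[2][1] + B[1][2] = 0 + -2 = -2, A[2][2] + B[2][2] = -5 + 7 = 2) = -2 (attained at k = 1)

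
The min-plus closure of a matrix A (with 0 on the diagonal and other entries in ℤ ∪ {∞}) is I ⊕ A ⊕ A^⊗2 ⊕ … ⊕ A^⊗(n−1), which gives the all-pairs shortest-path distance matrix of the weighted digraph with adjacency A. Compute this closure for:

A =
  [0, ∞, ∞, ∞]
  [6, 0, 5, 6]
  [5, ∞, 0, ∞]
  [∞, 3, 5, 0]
Closure =
  [0, ∞, ∞, ∞]
  [6, 0, 5, 6]
  [5, ∞, 0, ∞]
  [9, 3, 5, 0]

This is the Floyd-Warshall all-pairs shortest-path computation. For each intermediate vertex k = 0, 1, …, 3, update dist[i][j] ← min(dist[i][j], dist[i][k] + dist[k][j]). The final matrix gives, for each (i, j), the minimum total weight of any directed path from i to j (possibly empty when i = j).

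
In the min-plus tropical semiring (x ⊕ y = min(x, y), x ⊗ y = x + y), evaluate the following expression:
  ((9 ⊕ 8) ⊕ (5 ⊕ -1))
((9 ⊕ 8) ⊕ (5 ⊕ -1)) = -1

Expand innermost to outermost. Recall ⊕ takes the minimum of its arguments and ⊗ takes their sum. Working out the expression ((9 ⊕ 8) ⊕ (5 ⊕ -1)) gives -1.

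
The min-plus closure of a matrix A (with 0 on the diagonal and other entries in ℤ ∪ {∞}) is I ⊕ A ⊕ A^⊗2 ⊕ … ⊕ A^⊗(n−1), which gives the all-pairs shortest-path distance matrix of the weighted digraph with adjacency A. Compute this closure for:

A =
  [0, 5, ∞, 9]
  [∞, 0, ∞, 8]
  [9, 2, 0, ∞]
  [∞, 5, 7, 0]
Closure =
  [0, 5, 16, 9]
  [24, 0, 15, 8]
  [9, 2, 0, 10]
  [16, 5, 7, 0]

This is the Floyd-Warshall all-pairs shortest-path computation. For each intermediate vertex k = 0, 1, …, 3, update dist[i][j] ← min(dist[i][j], dist[i][k] + dist[k][j]). The final matrix gives, for each (i, j), the minimum total weight of any directed path from i to j (possibly empty when i = j).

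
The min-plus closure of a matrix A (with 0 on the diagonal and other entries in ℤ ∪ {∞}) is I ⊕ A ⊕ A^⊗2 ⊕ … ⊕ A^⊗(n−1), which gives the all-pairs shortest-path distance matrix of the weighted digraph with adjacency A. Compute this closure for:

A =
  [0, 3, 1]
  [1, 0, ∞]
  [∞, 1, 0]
Closure =
  [0, 2, 1]
  [1, 0, 2]
  [2, 1, 0]

This is the Floyd-Warshall all-pairs shortest-path computation. For each intermediate vertex k = 0, 1, …, 2, update dist[i][j] ← min(dist[i][j], dist[i][k] + dist[k][j]). The final matrix gives, for each (i, j), the minimum total weight of any directed path from i to j (possibly empty when i = j).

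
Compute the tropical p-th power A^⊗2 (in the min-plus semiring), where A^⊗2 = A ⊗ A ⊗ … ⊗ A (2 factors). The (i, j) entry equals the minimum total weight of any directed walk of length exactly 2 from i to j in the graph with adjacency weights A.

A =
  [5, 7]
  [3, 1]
A^⊗2 =
  [10, 8]
  [4, 2]

Each entry (A^⊗2)_ij equals the minimum over all length-2 walks i = v_0 → v_1 → … → v_2 = j of Σ_t A[v_t][v_{t+1}]. For example, for (i, j) = (0, 1) we minimise over 2 possible intermediate vertex sequences; the minimum is 8, attained along the walk 0 → 1 → 1.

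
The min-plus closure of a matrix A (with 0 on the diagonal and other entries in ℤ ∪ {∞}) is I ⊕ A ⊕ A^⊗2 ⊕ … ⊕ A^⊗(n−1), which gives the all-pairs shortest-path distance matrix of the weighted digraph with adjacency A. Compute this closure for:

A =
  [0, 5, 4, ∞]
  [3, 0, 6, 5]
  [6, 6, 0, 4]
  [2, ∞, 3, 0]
Closure =
  [0, 5, 4, 8]
  [3, 0, 6, 5]
  [6, 6, 0, 4]
  [2, 7, 3, 0]

This is the Floyd-Warshall all-pairs shortest-path computation. For each intermediate vertex k = 0, 1, …, 3, update dist[i][j] ← min(dist[i][j], dist[i][k] + dist[k][j]). The final matrix gives, for each (i, j), the minimum total weight of any directed path from i to j (possibly empty when i = j).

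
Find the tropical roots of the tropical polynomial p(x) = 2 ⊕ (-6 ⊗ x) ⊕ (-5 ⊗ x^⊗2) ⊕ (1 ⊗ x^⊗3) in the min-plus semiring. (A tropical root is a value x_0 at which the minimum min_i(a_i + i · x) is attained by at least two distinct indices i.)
Roots: {-6, -1, 8}

Each tropical root is a break point of the lower envelope of the lines y = a_i + i · x (there are 4 lines, with slopes 0, 1, ..., 3). Only the lines that attain the minimum somewhere contribute to roots; other lines are dominated. Here the surviving (envelope) indices are i = 3, i = 2, i = 1, i = 0.
Intersections between consecutive envelope lines give the roots: for adjacent envelope indices i < j the intersection is x = (a_i − a_j) / (j − i). Reading off the sorted break points: {-6, -1, 8}.
Verification: at each break x_0, at least two indices attain the minimum of min_i(a_i + i · x_0).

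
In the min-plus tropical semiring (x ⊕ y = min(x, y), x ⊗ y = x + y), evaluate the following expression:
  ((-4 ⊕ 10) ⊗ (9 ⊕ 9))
((-4 ⊕ 10) ⊗ (9 ⊕ 9)) = 5

Expand innermost to outermost. Recall ⊕ takes the minimum of its arguments and ⊗ takes their sum. Working out the expression ((-4 ⊕ 10) ⊗ (9 ⊕ 9)) gives 5.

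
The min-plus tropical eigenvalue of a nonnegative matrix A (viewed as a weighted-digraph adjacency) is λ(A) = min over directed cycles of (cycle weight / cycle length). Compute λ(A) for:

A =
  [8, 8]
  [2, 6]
λ(A) = 5

Enumerate directed cycles and compute their means (weight / length). Sample:
  cycle 0 → 0: weight = 8, length = 1, mean = 8/1 ≈ 8.000
  cycle 1 → 1: weight = 6, length = 1, mean = 6/1 ≈ 6.000
  cycle 0 → 1 → 0: weight = 10, length = 2, mean = 10/2 ≈ 5.000
  cycle 1 → 0 → 1: weight = 10, length = 2, mean = 10/2 ≈ 5.000
Minimum mean = 5.000, attained e.g. along the cycle 0 → 1 → 0 with weight 10 and length 2. So λ(A) = 10/2 = 5.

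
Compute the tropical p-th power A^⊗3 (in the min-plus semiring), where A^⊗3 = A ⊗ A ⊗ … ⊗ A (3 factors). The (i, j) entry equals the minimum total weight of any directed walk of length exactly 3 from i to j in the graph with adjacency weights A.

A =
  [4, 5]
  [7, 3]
A^⊗3 =
  [12, 11]
  [13, 9]

Each entry (A^⊗3)_ij equals the minimum over all length-3 walks i = v_0 → v_1 → … → v_3 = j of Σ_t A[v_t][v_{t+1}]. For example, for (i, j) = (0, 1) we minimise over 4 possible intermediate vertex sequences; the minimum is 11, attained along the walk 0 → 1 → 1 → 1.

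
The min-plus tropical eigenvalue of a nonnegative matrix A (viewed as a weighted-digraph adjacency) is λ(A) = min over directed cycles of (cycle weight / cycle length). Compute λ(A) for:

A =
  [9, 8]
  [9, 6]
λ(A) = 6

Enumerate directed cycles and compute their means (weight / length). Sample:
  cycle 0 → 0: weight = 9, length = 1, mean = 9/1 ≈ 9.000
  cycle 1 → 1: weight = 6, length = 1, mean = 6/1 ≈ 6.000
  cycle 0 → 1 → 0: weight = 17, length = 2, mean = 17/2 ≈ 8.500
  cycle 1 → 0 → 1: weight = 17, length = 2, mean = 17/2 ≈ 8.500
Minimum mean = 6.000, attained e.g. along the cycle 1 → 1 with weight 6 and length 1. So λ(A) = 6/1 = 6.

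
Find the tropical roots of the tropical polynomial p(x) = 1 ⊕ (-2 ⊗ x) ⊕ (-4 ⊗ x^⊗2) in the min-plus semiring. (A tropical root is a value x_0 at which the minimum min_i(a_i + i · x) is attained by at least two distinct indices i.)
Roots: {2, 3}

Each tropical root is a break point of the lower envelope of the lines y = a_i + i · x (there are 3 lines, with slopes 0, 1, ..., 2). Only the lines that attain the minimum somewhere contribute to roots; other lines are dominated. Here the surviving (envelope) indices are i = 2, i = 1, i = 0.
Intersections between consecutive envelope lines give the roots: for adjacent envelope indices i < j the intersection is x = (a_i − a_j) / (j − i). Reading off the sorted break points: {2, 3}.
Verification: at each break x_0, at least two indices attain the minimum of min_i(a_i + i · x_0).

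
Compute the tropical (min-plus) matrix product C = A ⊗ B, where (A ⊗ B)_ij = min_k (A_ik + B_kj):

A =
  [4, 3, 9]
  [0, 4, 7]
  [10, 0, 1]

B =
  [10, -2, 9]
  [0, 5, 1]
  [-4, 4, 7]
A ⊗ B =
  [3, 2, 4]
  [3, -2, 5]
  [-3, 5, 1]

Apply the min-plus product entry-by-entry:
  C[0][0] = min over k of (A[0][0] + B[0][0] = 4 + 10 = 14, A[0][1] + B[1][0] = 3 + 0 = 3, A[0][2] + B[2][0] = 9 + -4 = 5) = 3 (attained at k = 1)
  C[0][1] = min over k of (A[0][0] + B[0][1] = 4 + -2 = 2, A[0][1] + B[1][1] = 3 + 5 = 8, A[0][2] + B[2][1] = 9 + 4 = 13) = 2 (attained at k = 0)
  C[0][2] = min over k of (A[0][0] + B[0][2] = 4 + 9 = 13, A[0][1] + B[1][2] = 3 + 1 = 4, A[0][2] + B[2][2] = 9 + 7 = 16) = 4 (attained at k = 1)
  C[1][0] = min over k of (A[1][0] + B[0][0] = 0 + 10 = 10, A[1][1] + B[1][0] = 4 + 0 = 4, A[1][2] + B[2][0] = 7 + -4 = 3) = 3 (attained at k = 2)
  C[1][1] = min over k of (A[1][0] + B[0][1] = 0 + -2 = -2, A[1][1] + B[1][1] = 4 + 5 = 9, A[1][2] + B[2][1] = 7 + 4 = 11) = -2 (attained at k = 0)
  C[1][2] = min over k of (A[1][0] + B[0][2] = 0 + 9 = 9, A[1][1] + B[1][2] = 4 + 1 = 5, A[1][2] + B[2][2] = 7 + 7 = 14) = 5 (attained at k = 1)
  C[2][0] = min over k of (A[2][0] + B[0][0] = 10 + 10 = 20, A[2][1] + B[1][0] = 0 + 0 = 0, A[2][2] + B[2][0] = 1 + -4 = -3) = -3 (attained at k = 2)
  C[2][1] = min over k of (A[2][0] + B[0][1] = 10 + -2 = 8, A[2][1] + B[1][1] = 0 + 5 = 5, A[2][2] + B[2][1] = 1 + 4 = 5) = 5 (attained at k = 1)
  C[2][2] = min over k of (A[2][0] + B[0][2] = 10 + 9 = 19, A[2][1] + B[1][2] = 0 + 1 = 1, A[2][2] + B[2][2] = 1 + 7 = 8) = 1 (attained at k = 1)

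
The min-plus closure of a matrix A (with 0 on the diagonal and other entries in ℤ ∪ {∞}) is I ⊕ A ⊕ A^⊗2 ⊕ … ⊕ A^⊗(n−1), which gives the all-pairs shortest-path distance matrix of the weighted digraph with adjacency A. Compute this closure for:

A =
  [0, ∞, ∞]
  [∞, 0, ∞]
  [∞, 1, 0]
Closure =
  [0, ∞, ∞]
  [∞, 0, ∞]
  [∞, 1, 0]

This is the Floyd-Warshall all-pairs shortest-path computation. For each intermediate vertex k = 0, 1, …, 2, update dist[i][j] ← min(dist[i][j], dist[i][k] + dist[k][j]). The final matrix gives, for each (i, j), the minimum total weight of any directed path from i to j (possibly empty when i = j).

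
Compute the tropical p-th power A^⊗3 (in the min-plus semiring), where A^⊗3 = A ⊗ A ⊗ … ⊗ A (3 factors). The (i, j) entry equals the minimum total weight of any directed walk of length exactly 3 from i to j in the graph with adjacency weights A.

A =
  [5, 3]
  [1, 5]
A^⊗3 =
  [9, 7]
  [5, 9]

Each entry (A^⊗3)_ij equals the minimum over all length-3 walks i = v_0 → v_1 → … → v_3 = j of Σ_t A[v_t][v_{t+1}]. For example, for (i, j) = (0, 1) we minimise over 4 possible intermediate vertex sequences; the minimum is 7, attained along the walk 0 → 1 → 0 → 1.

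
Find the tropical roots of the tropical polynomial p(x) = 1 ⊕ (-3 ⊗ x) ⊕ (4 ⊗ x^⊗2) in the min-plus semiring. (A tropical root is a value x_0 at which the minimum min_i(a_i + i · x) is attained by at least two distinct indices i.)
Roots: {-7, 4}

Each tropical root is a break point of the lower envelope of the lines y = a_i + i · x (there are 3 lines, with slopes 0, 1, ..., 2). Only the lines that attain the minimum somewhere contribute to roots; other lines are dominated. Here the surviving (envelope) indices are i = 2, i = 1, i = 0.
Intersections between consecutive envelope lines give the roots: for adjacent envelope indices i < j the intersection is x = (a_i − a_j) / (j − i). Reading off the sorted break points: {-7, 4}.
Verification: at each break x_0, at least two indices attain the minimum of min_i(a_i + i · x_0).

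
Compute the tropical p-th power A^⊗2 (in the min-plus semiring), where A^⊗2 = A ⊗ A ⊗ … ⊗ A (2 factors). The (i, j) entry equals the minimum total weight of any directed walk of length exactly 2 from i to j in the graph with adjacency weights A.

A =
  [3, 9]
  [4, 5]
A^⊗2 =
  [6, 12]
  [7, 10]

Each entry (A^⊗2)_ij equals the minimum over all length-2 walks i = v_0 → v_1 → … → v_2 = j of Σ_t A[v_t][v_{t+1}]. For example, for (i, j) = (0, 1) we minimise over 2 possible intermediate vertex sequences; the minimum is 12, attained along the walk 0 → 0 → 1.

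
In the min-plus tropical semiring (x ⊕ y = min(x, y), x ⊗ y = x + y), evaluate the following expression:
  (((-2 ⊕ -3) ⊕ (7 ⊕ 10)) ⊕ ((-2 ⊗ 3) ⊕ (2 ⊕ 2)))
(((-2 ⊕ -3) ⊕ (7 ⊕ 10)) ⊕ ((-2 ⊗ 3) ⊕ (2 ⊕ 2))) = -3

Expand innermost to outermost. Recall ⊕ takes the minimum of its arguments and ⊗ takes their sum. Working out the expression (((-2 ⊕ -3) ⊕ (7 ⊕ 10)) ⊕ ((-2 ⊗ 3) ⊕ (2 ⊕ 2))) gives -3.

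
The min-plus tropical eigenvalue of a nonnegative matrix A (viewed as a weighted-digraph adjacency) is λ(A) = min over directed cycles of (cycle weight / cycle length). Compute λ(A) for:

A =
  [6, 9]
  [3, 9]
λ(A) = 6

Enumerate directed cycles and compute their means (weight / length). Sample:
  cycle 0 → 0: weight = 6, length = 1, mean = 6/1 ≈ 6.000
  cycle 1 → 1: weight = 9, length = 1, mean = 9/1 ≈ 9.000
  cycle 0 → 1 → 0: weight = 12, length = 2, mean = 12/2 ≈ 6.000
  cycle 1 → 0 → 1: weight = 12, length = 2, mean = 12/2 ≈ 6.000
Minimum mean = 6.000, attained e.g. along the cycle 0 → 0 with weight 6 and length 1. So λ(A) = 6/1 = 6.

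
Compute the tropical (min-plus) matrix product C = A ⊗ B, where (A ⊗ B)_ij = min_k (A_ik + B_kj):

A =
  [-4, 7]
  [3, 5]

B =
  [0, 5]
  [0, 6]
A ⊗ B =
  [-4, 1]
  [3, 8]

Apply the min-plus product entry-by-entry:
  C[0][0] = min over k of (A[0][0] + B[0][0] = -4 + 0 = -4, A[0][1] + B[1][0] = 7 + 0 = 7) = -4 (attained at k = 0)
  C[0][1] = min over k of (A[0][0] + B[0][1] = -4 + 5 = 1, A[0][1] + B[1][1] = 7 + 6 = 13) = 1 (attained at k = 0)
  C[1][0] = min over k of (A[1][0] + B[0][0] = 3 + 0 = 3, A[1][1] + B[1][0] = 5 + 0 = 5) = 3 (attained at k = 0)
  C[1][1] = min over k of (A[1][0] + B[0][1] = 3 + 5 = 8, A[1][1] + B[1][1] = 5 + 6 = 11) = 8 (attained at k = 0)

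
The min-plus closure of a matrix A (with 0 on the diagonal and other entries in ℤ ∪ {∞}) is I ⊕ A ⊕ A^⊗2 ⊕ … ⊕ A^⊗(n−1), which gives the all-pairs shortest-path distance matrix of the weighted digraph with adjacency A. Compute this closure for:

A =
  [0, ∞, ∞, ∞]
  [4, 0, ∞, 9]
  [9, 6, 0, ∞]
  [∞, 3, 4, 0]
Closure =
  [0, ∞, ∞, ∞]
  [4, 0, 13, 9]
  [9, 6, 0, 15]
  [7, 3, 4, 0]

This is the Floyd-Warshall all-pairs shortest-path computation. For each intermediate vertex k = 0, 1, …, 3, update dist[i][j] ← min(dist[i][j], dist[i][k] + dist[k][j]). The final matrix gives, for each (i, j), the minimum total weight of any directed path from i to j (possibly empty when i = j).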